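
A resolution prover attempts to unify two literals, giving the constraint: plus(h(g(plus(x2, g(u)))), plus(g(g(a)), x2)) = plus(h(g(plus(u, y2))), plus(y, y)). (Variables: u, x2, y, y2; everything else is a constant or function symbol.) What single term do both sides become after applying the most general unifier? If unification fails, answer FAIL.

Decompose plus/2: h(g(plus(x2, g(u)))) = h(g(plus(u, y2))),  plus(g(g(a)), x2) = plus(y, y).
Decompose h/1: g(plus(x2, g(u))) = g(plus(u, y2)).
Decompose g/1: plus(x2, g(u)) = plus(u, y2).
Decompose plus/2: x2 = u,  g(u) = y2.
Bind x2 := u; substituting into the one remaining equation that mentions x2 gives: plus(g(g(a)), u) = plus(y, y).
Bind y2 := g(u); no other remaining equation mentions y2.
Decompose plus/2: g(g(a)) = y,  u = y.
Bind y := g(g(a)); substituting into the remaining equation gives: u = g(g(a)).
Bind u := g(g(a)). Substituting into the earlier bindings gives x2 := g(g(a)), y2 := g(g(g(a))).
Applying the MGU to either side gives plus(h(g(plus(g(g(a)), g(g(g(a)))))), plus(g(g(a)), g(g(a)))).

plus(h(g(plus(g(g(a)), g(g(g(a)))))), plus(g(g(a)), g(g(a))))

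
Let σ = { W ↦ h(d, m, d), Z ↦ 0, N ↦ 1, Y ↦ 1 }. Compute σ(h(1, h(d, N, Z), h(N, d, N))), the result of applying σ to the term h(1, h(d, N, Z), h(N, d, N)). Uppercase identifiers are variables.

Replace each occurrence of Z with 0.
Replace each occurrence of N with 1.
Result: h(1, h(d, 1, 0), h(1, d, 1)).

h(1, h(d, 1, 0), h(1, d, 1))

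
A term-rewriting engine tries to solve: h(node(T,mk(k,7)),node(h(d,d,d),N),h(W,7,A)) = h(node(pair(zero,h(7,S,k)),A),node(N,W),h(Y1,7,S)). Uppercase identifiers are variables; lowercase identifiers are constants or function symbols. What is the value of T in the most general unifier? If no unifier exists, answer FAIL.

Decompose h/3: node(T,mk(k,7)) = node(pair(zero,h(7,S,k)),A),  node(h(d,d,d),N) = node(N,W),  h(W,7,A) = h(Y1,7,S).
Decompose node/2: T = pair(zero,h(7,S,k)),  mk(k,7) = A.
Bind T := pair(zero,h(7,S,k)); no other remaining equation mentions T.
Bind A := mk(k,7); substituting into the one remaining equation that mentions A gives: h(W,7,mk(k,7)) = h(Y1,7,S).
Decompose node/2: h(d,d,d) = N,  N = W.
Bind N := h(d,d,d); substituting into the one remaining equation that mentions N gives: h(d,d,d) = W.
Bind W := h(d,d,d); substituting into the remaining equation gives: h(h(d,d,d),7,mk(k,7)) = h(Y1,7,S).
Decompose h/3: h(d,d,d) = Y1,  7 = 7,  mk(k,7) = S.
Bind Y1 := h(d,d,d); no other remaining equation mentions Y1.
Delete trivial equation 7 = 7.
Bind S := mk(k,7). Substituting into the earlier binding gives T := pair(zero,h(7,mk(k,7),k)).
MGU = { T ↦ pair(zero,h(7,mk(k,7),k)), A ↦ mk(k,7), N ↦ h(d,d,d), W ↦ h(d,d,d), Y1 ↦ h(d,d,d), S ↦ mk(k,7) }, so T ↦ pair(zero,h(7,mk(k,7),k)).

pair(zero,h(7,mk(k,7),k))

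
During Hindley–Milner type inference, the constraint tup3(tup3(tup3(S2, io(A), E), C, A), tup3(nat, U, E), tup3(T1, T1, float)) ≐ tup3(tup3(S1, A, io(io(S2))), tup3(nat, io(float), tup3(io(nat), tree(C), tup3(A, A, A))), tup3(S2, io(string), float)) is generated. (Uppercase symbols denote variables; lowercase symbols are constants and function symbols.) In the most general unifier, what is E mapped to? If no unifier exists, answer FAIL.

tup3(io(nat), tree(io(io(io(string)))), tup3(io(io(io(string))), io(io(io(string))), io(io(io(string)))))

Decompose tup3/3: tup3(tup3(S2, io(A), E), C, A) ≐ tup3(S1, A, io(io(S2))),  tup3(nat, U, E) ≐ tup3(nat, io(float), tup3(io(nat), tree(C), tup3(A, A, A))),  tup3(T1, T1, float) ≐ tup3(S2, io(string), float).
Decompose tup3/3: tup3(S2, io(A), E) ≐ S1,  C ≐ A,  A ≐ io(io(S2)).
Bind S1 := tup3(S2, io(A), E); no other remaining equation mentions S1.
Bind C := A; substituting into the one remaining equation that mentions C gives: tup3(nat, U, E) ≐ tup3(nat, io(float), tup3(io(nat), tree(A), tup3(A, A, A))).
Bind A := io(io(S2)); substituting into the one remaining equation that mentions A gives: tup3(nat, U, E) ≐ tup3(nat, io(float), tup3(io(nat), tree(io(io(S2))), tup3(io(io(S2)), io(io(S2)), io(io(S2))))). Substituting into the earlier bindings gives S1 := tup3(S2, io(io(io(S2))), E), C := io(io(S2)).
Decompose tup3/3: nat ≐ nat,  U ≐ io(float),  E ≐ tup3(io(nat), tree(io(io(S2))), tup3(io(io(S2)), io(io(S2)), io(io(S2)))).
Delete trivial equation nat ≐ nat.
Bind U := io(float); no other remaining equation mentions U.
Bind E := tup3(io(nat), tree(io(io(S2))), tup3(io(io(S2)), io(io(S2)), io(io(S2)))); no other remaining equation mentions E. Substituting into the earlier binding gives S1 := tup3(S2, io(io(io(S2))), tup3(io(nat), tree(io(io(S2))), tup3(io(io(S2)), io(io(S2)), io(io(S2))))).
Decompose tup3/3: T1 ≐ S2,  T1 ≐ io(string),  float ≐ float.
Bind T1 := S2; substituting into the one remaining equation that mentions T1 gives: S2 ≐ io(string).
Bind S2 := io(string); no other remaining equation mentions S2. Substituting into the earlier bindings gives S1 := tup3(io(string), io(io(io(io(string)))), tup3(io(nat), tree(io(io(io(string)))), tup3(io(io(io(string))), io(io(io(string))), io(io(io(string)))))), C := io(io(io(string))), A := io(io(io(string))), E := tup3(io(nat), tree(io(io(io(string)))), tup3(io(io(io(string))), io(io(io(string))), io(io(io(string))))), T1 := io(string).
Delete trivial equation float ≐ float.
MGU = { S1 ↦ tup3(io(string), io(io(io(io(string)))), tup3(io(nat), tree(io(io(io(string)))), tup3(io(io(io(string))), io(io(io(string))), io(io(io(string)))))), C ↦ io(io(io(string))), A ↦ io(io(io(string))), U ↦ io(float), E ↦ tup3(io(nat), tree(io(io(io(string)))), tup3(io(io(io(string))), io(io(io(string))), io(io(io(string))))), T1 ↦ io(string), S2 ↦ io(string) }, so E ↦ tup3(io(nat), tree(io(io(io(string)))), tup3(io(io(io(string))), io(io(io(string))), io(io(io(string))))).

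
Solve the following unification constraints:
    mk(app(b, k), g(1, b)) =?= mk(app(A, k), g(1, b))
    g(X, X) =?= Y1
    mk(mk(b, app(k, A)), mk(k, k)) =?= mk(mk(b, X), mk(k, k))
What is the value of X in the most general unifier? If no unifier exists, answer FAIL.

app(k, b)

Decompose mk/2: app(b, k) =?= app(A, k),  g(1, b) =?= g(1, b).
Decompose app/2: b =?= A,  k =?= k.
Bind A := b; substituting into the one remaining equation that mentions A gives: mk(mk(b, app(k, b)), mk(k, k)) =?= mk(mk(b, X), mk(k, k)).
Delete trivial equation k =?= k.
Delete trivial equation g(1, b) =?= g(1, b).
Bind Y1 := g(X, X); no other remaining equation mentions Y1.
Decompose mk/2: mk(b, app(k, b)) =?= mk(b, X),  mk(k, k) =?= mk(k, k).
Decompose mk/2: b =?= b,  app(k, b) =?= X.
Delete trivial equation b =?= b.
Bind X := app(k, b); no other remaining equation mentions X. Substituting into the earlier binding gives Y1 := g(app(k, b), app(k, b)).
Delete trivial equation mk(k, k) =?= mk(k, k).
MGU = { A ↦ b, Y1 ↦ g(app(k, b), app(k, b)), X ↦ app(k, b) }, so X ↦ app(k, b).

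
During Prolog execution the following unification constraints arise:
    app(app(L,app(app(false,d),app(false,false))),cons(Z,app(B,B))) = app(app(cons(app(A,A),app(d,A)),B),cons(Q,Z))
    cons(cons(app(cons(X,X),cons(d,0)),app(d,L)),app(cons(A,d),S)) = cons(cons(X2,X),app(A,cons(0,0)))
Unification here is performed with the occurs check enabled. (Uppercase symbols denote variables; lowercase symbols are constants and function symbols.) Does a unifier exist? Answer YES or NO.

Decompose app/2: app(L,app(app(false,d),app(false,false))) = app(cons(app(A,A),app(d,A)),B),  cons(Z,app(B,B)) = cons(Q,Z).
Decompose app/2: L = cons(app(A,A),app(d,A)),  app(app(false,d),app(false,false)) = B.
Bind L := cons(app(A,A),app(d,A)); substituting into the one remaining equation that mentions L gives: cons(cons(app(cons(X,X),cons(d,0)),app(d,cons(app(A,A),app(d,A)))),app(cons(A,d),S)) = cons(cons(X2,X),app(A,cons(0,0))).
Bind B := app(app(false,d),app(false,false)); substituting into the one remaining equation that mentions B gives: cons(Z,app(app(app(false,d),app(false,false)),app(app(false,d),app(false,false)))) = cons(Q,Z).
Decompose cons/2: Z = Q,  app(app(app(false,d),app(false,false)),app(app(false,d),app(false,false))) = Z.
Bind Z := Q; substituting into the one remaining equation that mentions Z gives: app(app(app(false,d),app(false,false)),app(app(false,d),app(false,false))) = Q.
Bind Q := app(app(app(false,d),app(false,false)),app(app(false,d),app(false,false))); no other remaining equation mentions Q. Substituting into the earlier binding gives Z := app(app(app(false,d),app(false,false)),app(app(false,d),app(false,false))).
Decompose cons/2: cons(app(cons(X,X),cons(d,0)),app(d,cons(app(A,A),app(d,A)))) = cons(X2,X),  app(cons(A,d),S) = app(A,cons(0,0)).
Decompose cons/2: app(cons(X,X),cons(d,0)) = X2,  app(d,cons(app(A,A),app(d,A))) = X.
Bind X2 := app(cons(X,X),cons(d,0)); no other remaining equation mentions X2.
Bind X := app(d,cons(app(A,A),app(d,A))); no other remaining equation mentions X. Substituting into the earlier binding gives X2 := app(cons(app(d,cons(app(A,A),app(d,A))),app(d,cons(app(A,A),app(d,A)))),cons(d,0)).
Decompose app/2: cons(A,d) = A,  S = cons(0,0).
Occurs check fails: A occurs in cons(A,d); the equation A = cons(A,d) has no finite solution.

NO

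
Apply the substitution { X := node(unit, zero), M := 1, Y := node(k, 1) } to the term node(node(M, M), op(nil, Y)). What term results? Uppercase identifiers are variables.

Replace each occurrence of M with 1.
Replace each occurrence of Y with node(k, 1).
Result: node(node(1, 1), op(nil, node(k, 1))).

node(node(1, 1), op(nil, node(k, 1)))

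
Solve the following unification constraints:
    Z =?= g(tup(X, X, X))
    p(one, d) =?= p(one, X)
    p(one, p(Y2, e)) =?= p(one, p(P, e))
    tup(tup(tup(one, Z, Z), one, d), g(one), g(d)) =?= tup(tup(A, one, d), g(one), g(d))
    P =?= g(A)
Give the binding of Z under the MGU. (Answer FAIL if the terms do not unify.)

Bind Z := g(tup(X, X, X)); substituting into the one remaining equation that mentions Z gives: tup(tup(tup(one, g(tup(X, X, X)), g(tup(X, X, X))), one, d), g(one), g(d)) =?= tup(tup(A, one, d), g(one), g(d)).
Decompose p/2: one =?= one,  d =?= X.
Delete trivial equation one =?= one.
Bind X := d; substituting into the one remaining equation that mentions X gives: tup(tup(tup(one, g(tup(d, d, d)), g(tup(d, d, d))), one, d), g(one), g(d)) =?= tup(tup(A, one, d), g(one), g(d)). Substituting into the earlier binding gives Z := g(tup(d, d, d)).
Decompose p/2: one =?= one,  p(Y2, e) =?= p(P, e).
Delete trivial equation one =?= one.
Decompose p/2: Y2 =?= P,  e =?= e.
Bind Y2 := P; no other remaining equation mentions Y2.
Delete trivial equation e =?= e.
Decompose tup/3: tup(tup(one, g(tup(d, d, d)), g(tup(d, d, d))), one, d) =?= tup(A, one, d),  g(one) =?= g(one),  g(d) =?= g(d).
Decompose tup/3: tup(one, g(tup(d, d, d)), g(tup(d, d, d))) =?= A,  one =?= one,  d =?= d.
Bind A := tup(one, g(tup(d, d, d)), g(tup(d, d, d))); substituting into the one remaining equation that mentions A gives: P =?= g(tup(one, g(tup(d, d, d)), g(tup(d, d, d)))).
Delete trivial equation one =?= one.
Delete trivial equation d =?= d.
Delete trivial equation g(one) =?= g(one).
Delete trivial equation g(d) =?= g(d).
Bind P := g(tup(one, g(tup(d, d, d)), g(tup(d, d, d)))). Substituting into the earlier binding gives Y2 := g(tup(one, g(tup(d, d, d)), g(tup(d, d, d)))).
MGU = { Z := g(tup(d, d, d)), X := d, Y2 := g(tup(one, g(tup(d, d, d)), g(tup(d, d, d)))), A := tup(one, g(tup(d, d, d)), g(tup(d, d, d))), P := g(tup(one, g(tup(d, d, d)), g(tup(d, d, d)))) }, so Z := g(tup(d, d, d)).

g(tup(d, d, d))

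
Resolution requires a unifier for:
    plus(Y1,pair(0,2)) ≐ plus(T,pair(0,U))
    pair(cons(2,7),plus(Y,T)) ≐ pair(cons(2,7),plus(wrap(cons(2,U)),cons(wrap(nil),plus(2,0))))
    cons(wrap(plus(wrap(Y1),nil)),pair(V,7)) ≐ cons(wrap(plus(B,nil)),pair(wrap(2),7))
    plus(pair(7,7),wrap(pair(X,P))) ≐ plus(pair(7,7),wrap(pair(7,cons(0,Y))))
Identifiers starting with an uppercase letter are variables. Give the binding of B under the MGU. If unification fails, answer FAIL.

Decompose plus/2: Y1 ≐ T,  pair(0,2) ≐ pair(0,U).
Bind Y1 := T; substituting into the one remaining equation that mentions Y1 gives: cons(wrap(plus(wrap(T),nil)),pair(V,7)) ≐ cons(wrap(plus(B,nil)),pair(wrap(2),7)).
Decompose pair/2: 0 ≐ 0,  2 ≐ U.
Delete trivial equation 0 ≐ 0.
Bind U := 2; substituting into the one remaining equation that mentions U gives: pair(cons(2,7),plus(Y,T)) ≐ pair(cons(2,7),plus(wrap(cons(2,2)),cons(wrap(nil),plus(2,0)))).
Decompose pair/2: cons(2,7) ≐ cons(2,7),  plus(Y,T) ≐ plus(wrap(cons(2,2)),cons(wrap(nil),plus(2,0))).
Delete trivial equation cons(2,7) ≐ cons(2,7).
Decompose plus/2: Y ≐ wrap(cons(2,2)),  T ≐ cons(wrap(nil),plus(2,0)).
Bind Y := wrap(cons(2,2)); substituting into the one remaining equation that mentions Y gives: plus(pair(7,7),wrap(pair(X,P))) ≐ plus(pair(7,7),wrap(pair(7,cons(0,wrap(cons(2,2)))))).
Bind T := cons(wrap(nil),plus(2,0)); substituting into the one remaining equation that mentions T gives: cons(wrap(plus(wrap(cons(wrap(nil),plus(2,0))),nil)),pair(V,7)) ≐ cons(wrap(plus(B,nil)),pair(wrap(2),7)). Substituting into the earlier binding gives Y1 := cons(wrap(nil),plus(2,0)).
Decompose cons/2: wrap(plus(wrap(cons(wrap(nil),plus(2,0))),nil)) ≐ wrap(plus(B,nil)),  pair(V,7) ≐ pair(wrap(2),7).
Decompose wrap/1: plus(wrap(cons(wrap(nil),plus(2,0))),nil) ≐ plus(B,nil).
Decompose plus/2: wrap(cons(wrap(nil),plus(2,0))) ≐ B,  nil ≐ nil.
Bind B := wrap(cons(wrap(nil),plus(2,0))); no other remaining equation mentions B.
Delete trivial equation nil ≐ nil.
Decompose pair/2: V ≐ wrap(2),  7 ≐ 7.
Bind V := wrap(2); no other remaining equation mentions V.
Delete trivial equation 7 ≐ 7.
Decompose plus/2: pair(7,7) ≐ pair(7,7),  wrap(pair(X,P)) ≐ wrap(pair(7,cons(0,wrap(cons(2,2))))).
Delete trivial equation pair(7,7) ≐ pair(7,7).
Decompose wrap/1: pair(X,P) ≐ pair(7,cons(0,wrap(cons(2,2)))).
Decompose pair/2: X ≐ 7,  P ≐ cons(0,wrap(cons(2,2))).
Bind X := 7; no other remaining equation mentions X.
Bind P := cons(0,wrap(cons(2,2))).
MGU = { Y1 := cons(wrap(nil),plus(2,0)), U := 2, Y := wrap(cons(2,2)), T := cons(wrap(nil),plus(2,0)), B := wrap(cons(wrap(nil),plus(2,0))), V := wrap(2), X := 7, P := cons(0,wrap(cons(2,2))) }, so B := wrap(cons(wrap(nil),plus(2,0))).

wrap(cons(wrap(nil),plus(2,0)))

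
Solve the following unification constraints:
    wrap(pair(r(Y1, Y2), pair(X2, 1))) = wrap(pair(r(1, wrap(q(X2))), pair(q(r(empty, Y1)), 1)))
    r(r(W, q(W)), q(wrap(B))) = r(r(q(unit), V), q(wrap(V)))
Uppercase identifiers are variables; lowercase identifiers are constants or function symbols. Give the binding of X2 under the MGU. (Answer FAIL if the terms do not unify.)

q(r(empty, 1))

Decompose wrap/1: pair(r(Y1, Y2), pair(X2, 1)) = pair(r(1, wrap(q(X2))), pair(q(r(empty, Y1)), 1)).
Decompose pair/2: r(Y1, Y2) = r(1, wrap(q(X2))),  pair(X2, 1) = pair(q(r(empty, Y1)), 1).
Decompose r/2: Y1 = 1,  Y2 = wrap(q(X2)).
Bind Y1 := 1; substituting into the one remaining equation that mentions Y1 gives: pair(X2, 1) = pair(q(r(empty, 1)), 1).
Bind Y2 := wrap(q(X2)); no other remaining equation mentions Y2.
Decompose pair/2: X2 = q(r(empty, 1)),  1 = 1.
Bind X2 := q(r(empty, 1)); no other remaining equation mentions X2. Substituting into the earlier binding gives Y2 := wrap(q(q(r(empty, 1)))).
Delete trivial equation 1 = 1.
Decompose r/2: r(W, q(W)) = r(q(unit), V),  q(wrap(B)) = q(wrap(V)).
Decompose r/2: W = q(unit),  q(W) = V.
Bind W := q(unit); substituting into the one remaining equation that mentions W gives: q(q(unit)) = V.
Bind V := q(q(unit)); substituting into the remaining equation gives: q(wrap(B)) = q(wrap(q(q(unit)))).
Decompose q/1: wrap(B) = wrap(q(q(unit))).
Decompose wrap/1: B = q(q(unit)).
Bind B := q(q(unit)).
MGU = { Y1 := 1, Y2 := wrap(q(q(r(empty, 1)))), X2 := q(r(empty, 1)), W := q(unit), V := q(q(unit)), B := q(q(unit)) }, so X2 := q(r(empty, 1)).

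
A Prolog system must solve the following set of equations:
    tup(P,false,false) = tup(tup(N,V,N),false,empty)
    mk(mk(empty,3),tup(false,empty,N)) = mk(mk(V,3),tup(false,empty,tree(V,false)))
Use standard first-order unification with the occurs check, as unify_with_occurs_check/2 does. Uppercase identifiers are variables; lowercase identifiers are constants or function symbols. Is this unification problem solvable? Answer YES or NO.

NO

Decompose tup/3: P = tup(N,V,N),  false = false,  false = empty.
Bind P := tup(N,V,N); no other remaining equation mentions P.
Delete trivial equation false = false.
Clash: constants false and empty differ; no unifier exists.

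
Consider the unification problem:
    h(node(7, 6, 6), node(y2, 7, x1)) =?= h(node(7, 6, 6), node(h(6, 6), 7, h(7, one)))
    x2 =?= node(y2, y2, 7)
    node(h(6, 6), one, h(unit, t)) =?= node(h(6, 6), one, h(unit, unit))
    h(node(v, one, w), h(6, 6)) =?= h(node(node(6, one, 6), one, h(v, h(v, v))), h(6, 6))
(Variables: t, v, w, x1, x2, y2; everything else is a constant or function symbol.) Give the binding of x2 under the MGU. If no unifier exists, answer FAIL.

Decompose h/2: node(7, 6, 6) =?= node(7, 6, 6),  node(y2, 7, x1) =?= node(h(6, 6), 7, h(7, one)).
Delete trivial equation node(7, 6, 6) =?= node(7, 6, 6).
Decompose node/3: y2 =?= h(6, 6),  7 =?= 7,  x1 =?= h(7, one).
Bind y2 := h(6, 6); substituting into the one remaining equation that mentions y2 gives: x2 =?= node(h(6, 6), h(6, 6), 7).
Delete trivial equation 7 =?= 7.
Bind x1 := h(7, one); no other remaining equation mentions x1.
Bind x2 := node(h(6, 6), h(6, 6), 7); no other remaining equation mentions x2.
Decompose node/3: h(6, 6) =?= h(6, 6),  one =?= one,  h(unit, t) =?= h(unit, unit).
Delete trivial equation h(6, 6) =?= h(6, 6).
Delete trivial equation one =?= one.
Decompose h/2: unit =?= unit,  t =?= unit.
Delete trivial equation unit =?= unit.
Bind t := unit; no other remaining equation mentions t.
Decompose h/2: node(v, one, w) =?= node(node(6, one, 6), one, h(v, h(v, v))),  h(6, 6) =?= h(6, 6).
Decompose node/3: v =?= node(6, one, 6),  one =?= one,  w =?= h(v, h(v, v)).
Bind v := node(6, one, 6); substituting into the one remaining equation that mentions v gives: w =?= h(node(6, one, 6), h(node(6, one, 6), node(6, one, 6))).
Delete trivial equation one =?= one.
Bind w := h(node(6, one, 6), h(node(6, one, 6), node(6, one, 6))); no other remaining equation mentions w.
Delete trivial equation h(6, 6) =?= h(6, 6).
MGU = { y2 -> h(6, 6), x1 -> h(7, one), x2 -> node(h(6, 6), h(6, 6), 7), t -> unit, v -> node(6, one, 6), w -> h(node(6, one, 6), h(node(6, one, 6), node(6, one, 6))) }, so x2 -> node(h(6, 6), h(6, 6), 7).

node(h(6, 6), h(6, 6), 7)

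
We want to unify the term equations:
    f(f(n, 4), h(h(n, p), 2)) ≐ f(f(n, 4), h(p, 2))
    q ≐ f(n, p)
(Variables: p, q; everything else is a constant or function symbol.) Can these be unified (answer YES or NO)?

NO

Decompose f/2: f(n, 4) ≐ f(n, 4),  h(h(n, p), 2) ≐ h(p, 2).
Delete trivial equation f(n, 4) ≐ f(n, 4).
Decompose h/2: h(n, p) ≐ p,  2 ≐ 2.
Occurs check fails: p occurs in h(n, p); the equation p ≐ h(n, p) has no finite solution.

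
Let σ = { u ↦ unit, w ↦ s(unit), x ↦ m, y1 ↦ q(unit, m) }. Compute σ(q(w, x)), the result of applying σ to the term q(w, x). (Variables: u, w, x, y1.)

Replace each occurrence of w with s(unit).
Replace each occurrence of x with m.
Result: q(s(unit), m).

q(s(unit), m)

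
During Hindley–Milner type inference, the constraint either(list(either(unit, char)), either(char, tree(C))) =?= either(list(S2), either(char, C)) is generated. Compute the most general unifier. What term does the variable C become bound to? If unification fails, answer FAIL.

FAIL

Decompose either/2: list(either(unit, char)) =?= list(S2),  either(char, tree(C)) =?= either(char, C).
Decompose list/1: either(unit, char) =?= S2.
Bind S2 := either(unit, char); no other remaining equation mentions S2.
Decompose either/2: char =?= char,  tree(C) =?= C.
Delete trivial equation char =?= char.
Occurs check fails: C occurs in tree(C); the equation C =?= tree(C) has no finite solution.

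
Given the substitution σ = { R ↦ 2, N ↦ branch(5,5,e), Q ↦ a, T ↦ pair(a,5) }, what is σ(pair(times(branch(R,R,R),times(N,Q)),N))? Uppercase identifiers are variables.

Replace each occurrence of R with 2.
Replace each occurrence of N with branch(5,5,e).
Replace each occurrence of Q with a.
Result: pair(times(branch(2,2,2),times(branch(5,5,e),a)),branch(5,5,e)).

pair(times(branch(2,2,2),times(branch(5,5,e),a)),branch(5,5,e))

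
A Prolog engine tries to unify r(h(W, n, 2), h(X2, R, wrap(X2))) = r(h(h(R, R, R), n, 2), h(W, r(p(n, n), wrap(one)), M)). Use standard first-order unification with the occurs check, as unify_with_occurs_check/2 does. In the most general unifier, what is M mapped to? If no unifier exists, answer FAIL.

Decompose r/2: h(W, n, 2) = h(h(R, R, R), n, 2),  h(X2, R, wrap(X2)) = h(W, r(p(n, n), wrap(one)), M).
Decompose h/3: W = h(R, R, R),  n = n,  2 = 2.
Bind W := h(R, R, R); substituting into the one remaining equation that mentions W gives: h(X2, R, wrap(X2)) = h(h(R, R, R), r(p(n, n), wrap(one)), M).
Delete trivial equation n = n.
Delete trivial equation 2 = 2.
Decompose h/3: X2 = h(R, R, R),  R = r(p(n, n), wrap(one)),  wrap(X2) = M.
Bind X2 := h(R, R, R); substituting into the one remaining equation that mentions X2 gives: wrap(h(R, R, R)) = M.
Bind R := r(p(n, n), wrap(one)); substituting into the remaining equation gives: wrap(h(r(p(n, n), wrap(one)), r(p(n, n), wrap(one)), r(p(n, n), wrap(one)))) = M. Substituting into the earlier bindings gives W := h(r(p(n, n), wrap(one)), r(p(n, n), wrap(one)), r(p(n, n), wrap(one))), X2 := h(r(p(n, n), wrap(one)), r(p(n, n), wrap(one)), r(p(n, n), wrap(one))).
Bind M := wrap(h(r(p(n, n), wrap(one)), r(p(n, n), wrap(one)), r(p(n, n), wrap(one)))).
MGU = { W = h(r(p(n, n), wrap(one)), r(p(n, n), wrap(one)), r(p(n, n), wrap(one))), X2 = h(r(p(n, n), wrap(one)), r(p(n, n), wrap(one)), r(p(n, n), wrap(one))), R = r(p(n, n), wrap(one)), M = wrap(h(r(p(n, n), wrap(one)), r(p(n, n), wrap(one)), r(p(n, n), wrap(one)))) }, so M = wrap(h(r(p(n, n), wrap(one)), r(p(n, n), wrap(one)), r(p(n, n), wrap(one)))).

wrap(h(r(p(n, n), wrap(one)), r(p(n, n), wrap(one)), r(p(n, n), wrap(one))))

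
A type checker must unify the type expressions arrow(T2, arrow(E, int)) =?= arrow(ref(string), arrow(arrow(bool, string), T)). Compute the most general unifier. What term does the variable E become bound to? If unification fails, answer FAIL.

arrow(bool, string)

Decompose arrow/2: T2 =?= ref(string),  arrow(E, int) =?= arrow(arrow(bool, string), T).
Bind T2 := ref(string); no other remaining equation mentions T2.
Decompose arrow/2: E =?= arrow(bool, string),  int =?= T.
Bind E := arrow(bool, string); no other remaining equation mentions E.
Bind T := int.
MGU = { T2 -> ref(string), E -> arrow(bool, string), T -> int }, so E -> arrow(bool, string).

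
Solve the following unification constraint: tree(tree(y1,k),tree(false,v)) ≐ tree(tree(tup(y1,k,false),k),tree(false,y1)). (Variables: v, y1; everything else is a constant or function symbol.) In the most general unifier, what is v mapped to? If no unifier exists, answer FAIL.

Decompose tree/2: tree(y1,k) ≐ tree(tup(y1,k,false),k),  tree(false,v) ≐ tree(false,y1).
Decompose tree/2: y1 ≐ tup(y1,k,false),  k ≐ k.
Occurs check fails: y1 occurs in tup(y1,k,false); the equation y1 ≐ tup(y1,k,false) has no finite solution.

FAIL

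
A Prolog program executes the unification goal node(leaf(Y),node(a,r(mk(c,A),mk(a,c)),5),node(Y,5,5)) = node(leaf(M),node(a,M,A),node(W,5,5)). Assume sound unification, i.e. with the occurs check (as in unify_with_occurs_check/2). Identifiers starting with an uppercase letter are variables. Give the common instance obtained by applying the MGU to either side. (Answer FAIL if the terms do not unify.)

node(leaf(r(mk(c,5),mk(a,c))),node(a,r(mk(c,5),mk(a,c)),5),node(r(mk(c,5),mk(a,c)),5,5))

Decompose node/3: leaf(Y) = leaf(M),  node(a,r(mk(c,A),mk(a,c)),5) = node(a,M,A),  node(Y,5,5) = node(W,5,5).
Decompose leaf/1: Y = M.
Bind Y := M; substituting into the one remaining equation that mentions Y gives: node(M,5,5) = node(W,5,5).
Decompose node/3: a = a,  r(mk(c,A),mk(a,c)) = M,  5 = A.
Delete trivial equation a = a.
Bind M := r(mk(c,A),mk(a,c)); substituting into the one remaining equation that mentions M gives: node(r(mk(c,A),mk(a,c)),5,5) = node(W,5,5). Substituting into the earlier binding gives Y := r(mk(c,A),mk(a,c)).
Bind A := 5; substituting into the remaining equation gives: node(r(mk(c,5),mk(a,c)),5,5) = node(W,5,5). Substituting into the earlier bindings gives Y := r(mk(c,5),mk(a,c)), M := r(mk(c,5),mk(a,c)).
Decompose node/3: r(mk(c,5),mk(a,c)) = W,  5 = 5,  5 = 5.
Bind W := r(mk(c,5),mk(a,c)); no other remaining equation mentions W.
Delete trivial equation 5 = 5.
Delete trivial equation 5 = 5.
Applying the MGU to either side gives node(leaf(r(mk(c,5),mk(a,c))),node(a,r(mk(c,5),mk(a,c)),5),node(r(mk(c,5),mk(a,c)),5,5)).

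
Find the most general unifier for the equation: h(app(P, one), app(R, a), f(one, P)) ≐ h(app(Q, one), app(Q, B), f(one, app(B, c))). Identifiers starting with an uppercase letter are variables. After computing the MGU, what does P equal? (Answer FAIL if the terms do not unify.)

Decompose h/3: app(P, one) ≐ app(Q, one),  app(R, a) ≐ app(Q, B),  f(one, P) ≐ f(one, app(B, c)).
Decompose app/2: P ≐ Q,  one ≐ one.
Bind P := Q; substituting into the one remaining equation that mentions P gives: f(one, Q) ≐ f(one, app(B, c)).
Delete trivial equation one ≐ one.
Decompose app/2: R ≐ Q,  a ≐ B.
Bind R := Q; no other remaining equation mentions R.
Bind B := a; substituting into the remaining equation gives: f(one, Q) ≐ f(one, app(a, c)).
Decompose f/2: one ≐ one,  Q ≐ app(a, c).
Delete trivial equation one ≐ one.
Bind Q := app(a, c). Substituting into the earlier bindings gives P := app(a, c), R := app(a, c).
MGU = { P -> app(a, c), R -> app(a, c), B -> a, Q -> app(a, c) }, so P -> app(a, c).

app(a, c)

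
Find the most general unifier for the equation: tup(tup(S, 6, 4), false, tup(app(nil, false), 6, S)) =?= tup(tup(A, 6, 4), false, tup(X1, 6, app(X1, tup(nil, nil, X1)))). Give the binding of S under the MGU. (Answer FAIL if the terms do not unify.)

Decompose tup/3: tup(S, 6, 4) =?= tup(A, 6, 4),  false =?= false,  tup(app(nil, false), 6, S) =?= tup(X1, 6, app(X1, tup(nil, nil, X1))).
Decompose tup/3: S =?= A,  6 =?= 6,  4 =?= 4.
Bind S := A; substituting into the one remaining equation that mentions S gives: tup(app(nil, false), 6, A) =?= tup(X1, 6, app(X1, tup(nil, nil, X1))).
Delete trivial equation 6 =?= 6.
Delete trivial equation 4 =?= 4.
Delete trivial equation false =?= false.
Decompose tup/3: app(nil, false) =?= X1,  6 =?= 6,  A =?= app(X1, tup(nil, nil, X1)).
Bind X1 := app(nil, false); substituting into the one remaining equation that mentions X1 gives: A =?= app(app(nil, false), tup(nil, nil, app(nil, false))).
Delete trivial equation 6 =?= 6.
Bind A := app(app(nil, false), tup(nil, nil, app(nil, false))). Substituting into the earlier binding gives S := app(app(nil, false), tup(nil, nil, app(nil, false))).
MGU = { S -> app(app(nil, false), tup(nil, nil, app(nil, false))), X1 -> app(nil, false), A -> app(app(nil, false), tup(nil, nil, app(nil, false))) }, so S -> app(app(nil, false), tup(nil, nil, app(nil, false))).

app(app(nil, false), tup(nil, nil, app(nil, false)))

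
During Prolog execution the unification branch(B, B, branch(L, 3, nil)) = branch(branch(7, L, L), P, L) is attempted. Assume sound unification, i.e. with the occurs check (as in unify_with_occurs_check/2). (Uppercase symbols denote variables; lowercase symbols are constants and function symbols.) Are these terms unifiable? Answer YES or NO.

Decompose branch/3: B = branch(7, L, L),  B = P,  branch(L, 3, nil) = L.
Bind B := branch(7, L, L); substituting into the one remaining equation that mentions B gives: branch(7, L, L) = P.
Bind P := branch(7, L, L); no other remaining equation mentions P.
Occurs check fails: L occurs in branch(L, 3, nil); the equation L = branch(L, 3, nil) has no finite solution.

NO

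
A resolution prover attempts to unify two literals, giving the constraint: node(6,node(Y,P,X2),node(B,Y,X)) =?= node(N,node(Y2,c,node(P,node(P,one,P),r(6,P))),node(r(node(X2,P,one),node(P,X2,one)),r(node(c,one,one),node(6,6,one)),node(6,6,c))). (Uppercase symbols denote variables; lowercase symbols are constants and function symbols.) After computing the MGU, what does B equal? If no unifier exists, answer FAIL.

r(node(node(c,node(c,one,c),r(6,c)),c,one),node(c,node(c,node(c,one,c),r(6,c)),one))

Decompose node/3: 6 =?= N,  node(Y,P,X2) =?= node(Y2,c,node(P,node(P,one,P),r(6,P))),  node(B,Y,X) =?= node(r(node(X2,P,one),node(P,X2,one)),r(node(c,one,one),node(6,6,one)),node(6,6,c)).
Bind N := 6; no other remaining equation mentions N.
Decompose node/3: Y =?= Y2,  P =?= c,  X2 =?= node(P,node(P,one,P),r(6,P)).
Bind Y := Y2; substituting into the one remaining equation that mentions Y gives: node(B,Y2,X) =?= node(r(node(X2,P,one),node(P,X2,one)),r(node(c,one,one),node(6,6,one)),node(6,6,c)).
Bind P := c; substituting into the remaining equations gives: X2 =?= node(c,node(c,one,c),r(6,c)),  node(B,Y2,X) =?= node(r(node(X2,c,one),node(c,X2,one)),r(node(c,one,one),node(6,6,one)),node(6,6,c)).
Bind X2 := node(c,node(c,one,c),r(6,c)); substituting into the remaining equation gives: node(B,Y2,X) =?= node(r(node(node(c,node(c,one,c),r(6,c)),c,one),node(c,node(c,node(c,one,c),r(6,c)),one)),r(node(c,one,one),node(6,6,one)),node(6,6,c)).
Decompose node/3: B =?= r(node(node(c,node(c,one,c),r(6,c)),c,one),node(c,node(c,node(c,one,c),r(6,c)),one)),  Y2 =?= r(node(c,one,one),node(6,6,one)),  X =?= node(6,6,c).
Bind B := r(node(node(c,node(c,one,c),r(6,c)),c,one),node(c,node(c,node(c,one,c),r(6,c)),one)); no other remaining equation mentions B.
Bind Y2 := r(node(c,one,one),node(6,6,one)); no other remaining equation mentions Y2. Substituting into the earlier binding gives Y := r(node(c,one,one),node(6,6,one)).
Bind X := node(6,6,c).
MGU = { N ↦ 6, Y ↦ r(node(c,one,one),node(6,6,one)), P ↦ c, X2 ↦ node(c,node(c,one,c),r(6,c)), B ↦ r(node(node(c,node(c,one,c),r(6,c)),c,one),node(c,node(c,node(c,one,c),r(6,c)),one)), Y2 ↦ r(node(c,one,one),node(6,6,one)), X ↦ node(6,6,c) }, so B ↦ r(node(node(c,node(c,one,c),r(6,c)),c,one),node(c,node(c,node(c,one,c),r(6,c)),one)).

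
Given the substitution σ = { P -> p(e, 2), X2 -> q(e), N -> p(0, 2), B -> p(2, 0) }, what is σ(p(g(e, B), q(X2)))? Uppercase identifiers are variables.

Replace each occurrence of X2 with q(e).
Replace each occurrence of B with p(2, 0).
Result: p(g(e, p(2, 0)), q(q(e))).

p(g(e, p(2, 0)), q(q(e)))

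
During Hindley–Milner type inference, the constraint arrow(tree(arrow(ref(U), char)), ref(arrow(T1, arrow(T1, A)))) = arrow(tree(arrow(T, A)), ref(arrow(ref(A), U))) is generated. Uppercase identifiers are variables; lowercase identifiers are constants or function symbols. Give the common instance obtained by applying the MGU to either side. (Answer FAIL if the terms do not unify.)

Decompose arrow/2: tree(arrow(ref(U), char)) = tree(arrow(T, A)),  ref(arrow(T1, arrow(T1, A))) = ref(arrow(ref(A), U)).
Decompose tree/1: arrow(ref(U), char) = arrow(T, A).
Decompose arrow/2: ref(U) = T,  char = A.
Bind T := ref(U); no other remaining equation mentions T.
Bind A := char; substituting into the remaining equation gives: ref(arrow(T1, arrow(T1, char))) = ref(arrow(ref(char), U)).
Decompose ref/1: arrow(T1, arrow(T1, char)) = arrow(ref(char), U).
Decompose arrow/2: T1 = ref(char),  arrow(T1, char) = U.
Bind T1 := ref(char); substituting into the remaining equation gives: arrow(ref(char), char) = U.
Bind U := arrow(ref(char), char). Substituting into the earlier binding gives T := ref(arrow(ref(char), char)).
Applying the MGU to either side gives arrow(tree(arrow(ref(arrow(ref(char), char)), char)), ref(arrow(ref(char), arrow(ref(char), char)))).

arrow(tree(arrow(ref(arrow(ref(char), char)), char)), ref(arrow(ref(char), arrow(ref(char), char))))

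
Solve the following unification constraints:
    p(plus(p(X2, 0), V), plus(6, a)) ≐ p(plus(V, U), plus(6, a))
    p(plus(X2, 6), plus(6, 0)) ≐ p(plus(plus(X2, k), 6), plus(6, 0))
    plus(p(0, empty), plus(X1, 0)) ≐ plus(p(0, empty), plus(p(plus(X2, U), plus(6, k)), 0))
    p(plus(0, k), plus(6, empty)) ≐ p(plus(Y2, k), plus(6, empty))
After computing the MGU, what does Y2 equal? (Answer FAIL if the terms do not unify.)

FAIL

Decompose p/2: plus(p(X2, 0), V) ≐ plus(V, U),  plus(6, a) ≐ plus(6, a).
Decompose plus/2: p(X2, 0) ≐ V,  V ≐ U.
Bind V := p(X2, 0); substituting into the one remaining equation that mentions V gives: p(X2, 0) ≐ U.
Bind U := p(X2, 0); substituting into the one remaining equation that mentions U gives: plus(p(0, empty), plus(X1, 0)) ≐ plus(p(0, empty), plus(p(plus(X2, p(X2, 0)), plus(6, k)), 0)).
Delete trivial equation plus(6, a) ≐ plus(6, a).
Decompose p/2: plus(X2, 6) ≐ plus(plus(X2, k), 6),  plus(6, 0) ≐ plus(6, 0).
Decompose plus/2: X2 ≐ plus(X2, k),  6 ≐ 6.
Occurs check fails: X2 occurs in plus(X2, k); the equation X2 ≐ plus(X2, k) has no finite solution.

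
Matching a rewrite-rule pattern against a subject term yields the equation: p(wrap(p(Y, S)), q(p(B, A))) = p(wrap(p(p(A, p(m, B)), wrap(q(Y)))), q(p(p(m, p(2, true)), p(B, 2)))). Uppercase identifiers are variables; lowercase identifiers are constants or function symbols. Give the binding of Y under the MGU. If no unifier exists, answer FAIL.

p(p(p(m, p(2, true)), 2), p(m, p(m, p(2, true))))

Decompose p/2: wrap(p(Y, S)) = wrap(p(p(A, p(m, B)), wrap(q(Y)))),  q(p(B, A)) = q(p(p(m, p(2, true)), p(B, 2))).
Decompose wrap/1: p(Y, S) = p(p(A, p(m, B)), wrap(q(Y))).
Decompose p/2: Y = p(A, p(m, B)),  S = wrap(q(Y)).
Bind Y := p(A, p(m, B)); substituting into the one remaining equation that mentions Y gives: S = wrap(q(p(A, p(m, B)))).
Bind S := wrap(q(p(A, p(m, B)))); no other remaining equation mentions S.
Decompose q/1: p(B, A) = p(p(m, p(2, true)), p(B, 2)).
Decompose p/2: B = p(m, p(2, true)),  A = p(B, 2).
Bind B := p(m, p(2, true)); substituting into the remaining equation gives: A = p(p(m, p(2, true)), 2). Substituting into the earlier bindings gives Y := p(A, p(m, p(m, p(2, true)))), S := wrap(q(p(A, p(m, p(m, p(2, true)))))).
Bind A := p(p(m, p(2, true)), 2). Substituting into the earlier bindings gives Y := p(p(p(m, p(2, true)), 2), p(m, p(m, p(2, true)))), S := wrap(q(p(p(p(m, p(2, true)), 2), p(m, p(m, p(2, true)))))).
MGU = { Y ↦ p(p(p(m, p(2, true)), 2), p(m, p(m, p(2, true)))), S ↦ wrap(q(p(p(p(m, p(2, true)), 2), p(m, p(m, p(2, true)))))), B ↦ p(m, p(2, true)), A ↦ p(p(m, p(2, true)), 2) }, so Y ↦ p(p(p(m, p(2, true)), 2), p(m, p(m, p(2, true)))).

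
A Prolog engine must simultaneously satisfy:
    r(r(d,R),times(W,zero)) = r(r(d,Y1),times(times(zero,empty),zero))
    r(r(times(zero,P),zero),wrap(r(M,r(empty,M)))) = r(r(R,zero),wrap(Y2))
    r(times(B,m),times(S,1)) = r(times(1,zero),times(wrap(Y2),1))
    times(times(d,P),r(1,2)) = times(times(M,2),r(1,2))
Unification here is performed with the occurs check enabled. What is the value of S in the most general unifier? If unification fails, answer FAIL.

Decompose r/2: r(d,R) = r(d,Y1),  times(W,zero) = times(times(zero,empty),zero).
Decompose r/2: d = d,  R = Y1.
Delete trivial equation d = d.
Bind R := Y1; substituting into the one remaining equation that mentions R gives: r(r(times(zero,P),zero),wrap(r(M,r(empty,M)))) = r(r(Y1,zero),wrap(Y2)).
Decompose times/2: W = times(zero,empty),  zero = zero.
Bind W := times(zero,empty); no other remaining equation mentions W.
Delete trivial equation zero = zero.
Decompose r/2: r(times(zero,P),zero) = r(Y1,zero),  wrap(r(M,r(empty,M))) = wrap(Y2).
Decompose r/2: times(zero,P) = Y1,  zero = zero.
Bind Y1 := times(zero,P); no other remaining equation mentions Y1. Substituting into the earlier binding gives R := times(zero,P).
Delete trivial equation zero = zero.
Decompose wrap/1: r(M,r(empty,M)) = Y2.
Bind Y2 := r(M,r(empty,M)); substituting into the one remaining equation that mentions Y2 gives: r(times(B,m),times(S,1)) = r(times(1,zero),times(wrap(r(M,r(empty,M))),1)).
Decompose r/2: times(B,m) = times(1,zero),  times(S,1) = times(wrap(r(M,r(empty,M))),1).
Decompose times/2: B = 1,  m = zero.
Bind B := 1; no other remaining equation mentions B.
Clash: constants m and zero differ; no unifier exists.

FAIL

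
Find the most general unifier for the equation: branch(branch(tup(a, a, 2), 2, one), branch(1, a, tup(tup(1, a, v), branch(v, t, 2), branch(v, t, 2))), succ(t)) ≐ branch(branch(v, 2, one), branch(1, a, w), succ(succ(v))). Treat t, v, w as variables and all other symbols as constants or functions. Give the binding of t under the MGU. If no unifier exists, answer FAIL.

Decompose branch/3: branch(tup(a, a, 2), 2, one) ≐ branch(v, 2, one),  branch(1, a, tup(tup(1, a, v), branch(v, t, 2), branch(v, t, 2))) ≐ branch(1, a, w),  succ(t) ≐ succ(succ(v)).
Decompose branch/3: tup(a, a, 2) ≐ v,  2 ≐ 2,  one ≐ one.
Bind v := tup(a, a, 2); substituting into the 2 remaining equations that mention v gives: branch(1, a, tup(tup(1, a, tup(a, a, 2)), branch(tup(a, a, 2), t, 2), branch(tup(a, a, 2), t, 2))) ≐ branch(1, a, w),  succ(t) ≐ succ(succ(tup(a, a, 2))).
Delete trivial equation 2 ≐ 2.
Delete trivial equation one ≐ one.
Decompose branch/3: 1 ≐ 1,  a ≐ a,  tup(tup(1, a, tup(a, a, 2)), branch(tup(a, a, 2), t, 2), branch(tup(a, a, 2), t, 2)) ≐ w.
Delete trivial equation 1 ≐ 1.
Delete trivial equation a ≐ a.
Bind w := tup(tup(1, a, tup(a, a, 2)), branch(tup(a, a, 2), t, 2), branch(tup(a, a, 2), t, 2)); no other remaining equation mentions w.
Decompose succ/1: t ≐ succ(tup(a, a, 2)).
Bind t := succ(tup(a, a, 2)). Substituting into the earlier binding gives w := tup(tup(1, a, tup(a, a, 2)), branch(tup(a, a, 2), succ(tup(a, a, 2)), 2), branch(tup(a, a, 2), succ(tup(a, a, 2)), 2)).
MGU = { v -> tup(a, a, 2), w -> tup(tup(1, a, tup(a, a, 2)), branch(tup(a, a, 2), succ(tup(a, a, 2)), 2), branch(tup(a, a, 2), succ(tup(a, a, 2)), 2)), t -> succ(tup(a, a, 2)) }, so t -> succ(tup(a, a, 2)).

succ(tup(a, a, 2))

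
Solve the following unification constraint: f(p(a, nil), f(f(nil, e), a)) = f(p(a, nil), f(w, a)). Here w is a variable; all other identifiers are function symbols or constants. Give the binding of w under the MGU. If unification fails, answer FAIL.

Decompose f/2: p(a, nil) = p(a, nil),  f(f(nil, e), a) = f(w, a).
Delete trivial equation p(a, nil) = p(a, nil).
Decompose f/2: f(nil, e) = w,  a = a.
Bind w := f(nil, e); no other remaining equation mentions w.
Delete trivial equation a = a.
MGU = { w := f(nil, e) }, so w := f(nil, e).

f(nil, e)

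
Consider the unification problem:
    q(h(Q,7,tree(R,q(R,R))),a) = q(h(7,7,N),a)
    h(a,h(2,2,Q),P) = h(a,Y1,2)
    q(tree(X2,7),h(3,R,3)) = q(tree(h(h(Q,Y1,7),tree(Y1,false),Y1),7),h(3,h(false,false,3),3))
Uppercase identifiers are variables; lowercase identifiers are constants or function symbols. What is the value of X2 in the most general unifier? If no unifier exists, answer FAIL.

Decompose q/2: h(Q,7,tree(R,q(R,R))) = h(7,7,N),  a = a.
Decompose h/3: Q = 7,  7 = 7,  tree(R,q(R,R)) = N.
Bind Q := 7; substituting into the 2 remaining equations that mention Q gives: h(a,h(2,2,7),P) = h(a,Y1,2),  q(tree(X2,7),h(3,R,3)) = q(tree(h(h(7,Y1,7),tree(Y1,false),Y1),7),h(3,h(false,false,3),3)).
Delete trivial equation 7 = 7.
Bind N := tree(R,q(R,R)); no other remaining equation mentions N.
Delete trivial equation a = a.
Decompose h/3: a = a,  h(2,2,7) = Y1,  P = 2.
Delete trivial equation a = a.
Bind Y1 := h(2,2,7); substituting into the one remaining equation that mentions Y1 gives: q(tree(X2,7),h(3,R,3)) = q(tree(h(h(7,h(2,2,7),7),tree(h(2,2,7),false),h(2,2,7)),7),h(3,h(false,false,3),3)).
Bind P := 2; no other remaining equation mentions P.
Decompose q/2: tree(X2,7) = tree(h(h(7,h(2,2,7),7),tree(h(2,2,7),false),h(2,2,7)),7),  h(3,R,3) = h(3,h(false,false,3),3).
Decompose tree/2: X2 = h(h(7,h(2,2,7),7),tree(h(2,2,7),false),h(2,2,7)),  7 = 7.
Bind X2 := h(h(7,h(2,2,7),7),tree(h(2,2,7),false),h(2,2,7)); no other remaining equation mentions X2.
Delete trivial equation 7 = 7.
Decompose h/3: 3 = 3,  R = h(false,false,3),  3 = 3.
Delete trivial equation 3 = 3.
Bind R := h(false,false,3); no other remaining equation mentions R. Substituting into the earlier binding gives N := tree(h(false,false,3),q(h(false,false,3),h(false,false,3))).
Delete trivial equation 3 = 3.
MGU = { Q := 7, N := tree(h(false,false,3),q(h(false,false,3),h(false,false,3))), Y1 := h(2,2,7), P := 2, X2 := h(h(7,h(2,2,7),7),tree(h(2,2,7),false),h(2,2,7)), R := h(false,false,3) }, so X2 := h(h(7,h(2,2,7),7),tree(h(2,2,7),false),h(2,2,7)).

h(h(7,h(2,2,7),7),tree(h(2,2,7),false),h(2,2,7))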